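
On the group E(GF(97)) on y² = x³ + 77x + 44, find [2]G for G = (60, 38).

(90, 36)

tangent at (60, 38): λ = (3·60² + 77)/(2·38) ≡ 13/76. 76⁻¹ ≡ 60 (mod 97), so λ ≡ 13·60 ≡ 4.
  x = λ² - 60 - 60 = 16 - 120 ≡ 90; y = λ·(60 - 90) - 38 ≡ 36. → (90, 36)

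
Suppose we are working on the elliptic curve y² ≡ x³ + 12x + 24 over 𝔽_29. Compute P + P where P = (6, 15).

(4, 22)

tangent at (6, 15): λ = (3·6² + 12)/(2·15) ≡ 4/1. 1⁻¹ ≡ 1 (mod 29), so λ ≡ 4·1 ≡ 4.
  x = λ² - 6 - 6 = 16 - 12 ≡ 4; y = λ·(6 - 4) - 15 ≡ 22. → (4, 22)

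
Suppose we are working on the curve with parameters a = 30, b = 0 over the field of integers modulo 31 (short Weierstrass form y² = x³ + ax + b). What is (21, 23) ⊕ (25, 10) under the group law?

(21, 23) + (25, 10). λ = (10 - 23)/(25 - 21) ≡ 18/4 mod 31. 4⁻¹ ≡ 8 (mod 31) since 4·8 = 32 ≡ 1, so λ ≡ 20.
  x = λ² - 21 - 25 = 400 - 46 ≡ 13; y = λ·(21 - 13) - 23 ≡ 13. → (13, 13)

(13, 13)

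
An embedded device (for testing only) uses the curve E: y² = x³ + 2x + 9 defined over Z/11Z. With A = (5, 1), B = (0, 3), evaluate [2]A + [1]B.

First 2A:
Repeated addition: build up to 2A.
2A: tangent at (5, 1): λ = (3·5² + 2)/(2·1) ≡ 0/2. 2⁻¹ ≡ 6 (mod 11) since 2·6 = 12 ≡ 1, so λ ≡ 0·6 ≡ 0.
  x = λ² - 5 - 5 = 0 - 10 ≡ 1; y = λ·(5 - 1) - 1 ≡ 10. → (1, 10)
2A = (1, 10).
Finally 2A + B:
(1, 10) + (0, 3). λ = (3 - 10)/(0 - 1) ≡ 4/10 mod 11. 10⁻¹ ≡ 10 (mod 11), so λ ≡ 7.
  x = λ² - 1 - 0 = 49 - 1 ≡ 4; y = λ·(1 - 4) - 10 ≡ 2. → (4, 2)

(4, 2)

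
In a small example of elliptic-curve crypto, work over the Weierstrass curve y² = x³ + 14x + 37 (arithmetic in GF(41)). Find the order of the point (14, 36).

2P: tangent at (14, 36): λ = (3·14² + 14)/(2·36) ≡ 28/31. 31⁻¹ ≡ 4 (mod 41) since 31·4 = 124 ≡ 1, so λ ≡ 28·4 ≡ 30.
  x = λ² - 14 - 14 = 900 - 28 ≡ 11; y = λ·(14 - 11) - 36 ≡ 13. → (11, 13)
3P: (11, 13) + (14, 36). λ = (36 - 13)/(14 - 11) ≡ 23/3 mod 41. 3⁻¹ ≡ 14 (mod 41) since 3·14 = 42 ≡ 1, so λ ≡ 35.
  x = λ² - 11 - 14 = 1225 - 25 ≡ 11; y = λ·(11 - 11) - 13 ≡ 28. → (11, 28)
4P: (11, 28) + (14, 36). λ = (36 - 28)/(14 - 11) ≡ 8/3 mod 41. 3⁻¹ ≡ 14 (mod 41), so λ ≡ 30.
  x = λ² - 11 - 14 = 900 - 25 ≡ 14; y = λ·(11 - 14) - 28 ≡ 5. → (14, 5)
5P: (14, 5) + (14, 36): same x and y₁ ≡ -y₂, so the sum is 𝒪.
5P = 𝒪, so the order is 5.

5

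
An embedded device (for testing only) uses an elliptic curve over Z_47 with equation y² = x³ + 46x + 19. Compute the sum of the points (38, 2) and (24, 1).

(38, 45)

(38, 2) + (24, 1). λ = (1 - 2)/(24 - 38) ≡ 46/33 mod 47. 33⁻¹ ≡ 10 (mod 47), so λ ≡ 37.
  x = λ² - 38 - 24 = 1369 - 62 ≡ 38; y = λ·(38 - 38) - 2 ≡ 45. → (38, 45)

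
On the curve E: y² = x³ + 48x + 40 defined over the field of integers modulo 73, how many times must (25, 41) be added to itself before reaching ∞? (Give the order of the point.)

2P: tangent at (25, 41): λ = (3·25² + 48)/(2·41) ≡ 25/9. 9⁻¹ ≡ 65 (mod 73), so λ ≡ 25·65 ≡ 19.
  x = λ² - 25 - 25 = 361 - 50 ≡ 19; y = λ·(25 - 19) - 41 ≡ 0. → (19, 0)
3P: (19, 0) + (25, 41). λ = (41 - 0)/(25 - 19) ≡ 41/6 mod 73. 6⁻¹ ≡ 61 (mod 73) since 6·61 = 366 ≡ 1, so λ ≡ 19.
  x = λ² - 19 - 25 = 361 - 44 ≡ 25; y = λ·(19 - 25) - 0 ≡ 32. → (25, 32)
4P: (25, 32) + (25, 41): same x and y₁ ≡ -y₂, so the sum is ∞.
4P = ∞, so the order is 4.

4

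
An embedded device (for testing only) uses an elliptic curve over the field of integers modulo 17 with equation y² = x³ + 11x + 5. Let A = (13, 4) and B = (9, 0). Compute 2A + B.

O

First 2A:
Repeated addition: build up to 2A.
2A: tangent at (13, 4): λ = (3·13² + 11)/(2·4) ≡ 8/8. 8⁻¹ ≡ 15 (mod 17), so λ ≡ 8·15 ≡ 1.
  x = λ² - 13 - 13 = 1 - 26 ≡ 9; y = λ·(13 - 9) - 4 ≡ 0. → (9, 0)
2A = (9, 0).
Finally 2A + B:
(9, 0) + (9, 0): same x and y₁ ≡ -y₂, so the sum is O.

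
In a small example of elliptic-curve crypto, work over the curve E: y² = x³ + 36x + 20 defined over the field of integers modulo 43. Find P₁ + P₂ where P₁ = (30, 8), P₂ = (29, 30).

(38, 39)

(30, 8) + (29, 30). λ = (30 - 8)/(29 - 30) ≡ 22/42 mod 43. 42⁻¹ ≡ 42 (mod 43) since 42·42 = 1764 ≡ 1, so λ ≡ 21.
  x = λ² - 30 - 29 = 441 - 59 ≡ 38; y = λ·(30 - 38) - 8 ≡ 39. → (38, 39)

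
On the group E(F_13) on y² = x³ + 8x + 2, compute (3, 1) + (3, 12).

The two points share x = 3 and their y-coordinates satisfy 1 + 12 ≡ 0 (mod 13), so they are inverses. Their sum is O.

O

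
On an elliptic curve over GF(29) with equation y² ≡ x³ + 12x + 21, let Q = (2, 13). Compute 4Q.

Repeated addition: build up to 4Q.
2Q: tangent at (2, 13): λ = (3·2² + 12)/(2·13) ≡ 24/26. 26⁻¹ ≡ 19 (mod 29) since 26·19 = 494 ≡ 1, so λ ≡ 24·19 ≡ 21.
  x = λ² - 2 - 2 = 441 - 4 ≡ 2; y = λ·(2 - 2) - 13 ≡ 16. → (2, 16)
3Q: (2, 16) + (2, 13): same x and y₁ ≡ -y₂, so the sum is O.
4Q: O + (2, 13) = (2, 13) (identity).

(2, 13)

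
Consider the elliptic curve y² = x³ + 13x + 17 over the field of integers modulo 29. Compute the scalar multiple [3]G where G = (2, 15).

(16, 0)

Repeated addition: build up to 3G.
2G: tangent at (2, 15): λ = (3·2² + 13)/(2·15) ≡ 25/1. 1⁻¹ ≡ 1 (mod 29), so λ ≡ 25·1 ≡ 25.
  x = λ² - 2 - 2 = 625 - 4 ≡ 12; y = λ·(2 - 12) - 15 ≡ 25. → (12, 25)
3G: (12, 25) + (2, 15). λ = (15 - 25)/(2 - 12) ≡ 19/19 mod 29. 19⁻¹ ≡ 26 (mod 29) since 19·26 = 494 ≡ 1, so λ ≡ 1.
  x = λ² - 12 - 2 = 1 - 14 ≡ 16; y = λ·(12 - 16) - 25 ≡ 0. → (16, 0)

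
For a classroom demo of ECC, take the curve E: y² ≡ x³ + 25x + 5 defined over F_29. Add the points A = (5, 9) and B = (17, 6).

(5, 9) + (17, 6). λ = (6 - 9)/(17 - 5) ≡ 26/12 mod 29. 12⁻¹ ≡ 17 (mod 29), so λ ≡ 7.
  x = λ² - 5 - 17 = 49 - 22 ≡ 27; y = λ·(5 - 27) - 9 ≡ 11. → (27, 11)

(27, 11)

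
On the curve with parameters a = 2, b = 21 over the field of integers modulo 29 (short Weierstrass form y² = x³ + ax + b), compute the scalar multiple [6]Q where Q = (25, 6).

(19, 25)

Repeated addition: build up to 6Q.
2Q: tangent at (25, 6): λ = (3·25² + 2)/(2·6) ≡ 21/12. 12⁻¹ ≡ 17 (mod 29), so λ ≡ 21·17 ≡ 9.
  x = λ² - 25 - 25 = 81 - 50 ≡ 2; y = λ·(25 - 2) - 6 ≡ 27. → (2, 27)
3Q: (2, 27) + (25, 6). λ = (6 - 27)/(25 - 2) ≡ 8/23 mod 29. 23⁻¹ ≡ 24 (mod 29) since 23·24 = 552 ≡ 1, so λ ≡ 18.
  x = λ² - 2 - 25 = 324 - 27 ≡ 7; y = λ·(2 - 7) - 27 ≡ 28. → (7, 28)
4Q: (7, 28) + (25, 6). λ = (6 - 28)/(25 - 7) ≡ 7/18 mod 29. 18⁻¹ ≡ 21 (mod 29), so λ ≡ 2.
  x = λ² - 7 - 25 = 4 - 32 ≡ 1; y = λ·(7 - 1) - 28 ≡ 13. → (1, 13)
5Q: (1, 13) + (25, 6). λ = (6 - 13)/(25 - 1) ≡ 22/24 mod 29. 24⁻¹ ≡ 23 (mod 29), so λ ≡ 13.
  x = λ² - 1 - 25 = 169 - 26 ≡ 27; y = λ·(1 - 27) - 13 ≡ 26. → (27, 26)
6Q: (27, 26) + (25, 6). λ = (6 - 26)/(25 - 27) ≡ 9/27 mod 29. 27⁻¹ ≡ 14 (mod 29), so λ ≡ 10.
  x = λ² - 27 - 25 = 100 - 52 ≡ 19; y = λ·(27 - 19) - 26 ≡ 25. → (19, 25)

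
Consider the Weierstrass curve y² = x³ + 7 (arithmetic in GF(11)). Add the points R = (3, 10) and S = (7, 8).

(4, 7)

(3, 10) + (7, 8). λ = (8 - 10)/(7 - 3) ≡ 9/4 mod 11. 4⁻¹ ≡ 3 (mod 11), so λ ≡ 5.
  x = λ² - 3 - 7 = 25 - 10 ≡ 4; y = λ·(3 - 4) - 10 ≡ 7. → (4, 7)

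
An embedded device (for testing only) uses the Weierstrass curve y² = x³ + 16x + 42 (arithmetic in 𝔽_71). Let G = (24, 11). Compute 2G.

tangent at (24, 11): λ = (3·24² + 16)/(2·11) ≡ 40/22. 22⁻¹ ≡ 42 (mod 71) since 22·42 = 924 ≡ 1, so λ ≡ 40·42 ≡ 47.
  x = λ² - 24 - 24 = 2209 - 48 ≡ 31; y = λ·(24 - 31) - 11 ≡ 15. → (31, 15)

(31, 15)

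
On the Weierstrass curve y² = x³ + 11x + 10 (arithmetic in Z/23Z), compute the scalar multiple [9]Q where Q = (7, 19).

(16, 2)

Double-and-add on 9 = (1001)₂. Start with Q = (7, 19) for the leading 1-bit.
double: tangent at (7, 19): λ = (3·7² + 11)/(2·19) ≡ 20/15. 15⁻¹ ≡ 20 (mod 23) since 15·20 = 300 ≡ 1, so λ ≡ 20·20 ≡ 9.
  x = λ² - 7 - 7 = 81 - 14 ≡ 21; y = λ·(7 - 21) - 19 ≡ 16. → (21, 16)
double: tangent at (21, 16): λ = (3·21² + 11)/(2·16) ≡ 0/9. 9⁻¹ ≡ 18 (mod 23), so λ ≡ 0·18 ≡ 0.
  x = λ² - 21 - 21 = 0 - 42 ≡ 4; y = λ·(21 - 4) - 16 ≡ 7. → (4, 7)
double: tangent at (4, 7): λ = (3·4² + 11)/(2·7) ≡ 13/14. 14⁻¹ ≡ 5 (mod 23), so λ ≡ 13·5 ≡ 19.
  x = λ² - 4 - 4 = 361 - 8 ≡ 8; y = λ·(4 - 8) - 7 ≡ 9. → (8, 9)
add Q: (8, 9) + (7, 19). λ = (19 - 9)/(7 - 8) ≡ 10/22 mod 23. 22⁻¹ ≡ 22 (mod 23), so λ ≡ 13.
  x = λ² - 8 - 7 = 169 - 15 ≡ 16; y = λ·(8 - 16) - 9 ≡ 2. → (16, 2)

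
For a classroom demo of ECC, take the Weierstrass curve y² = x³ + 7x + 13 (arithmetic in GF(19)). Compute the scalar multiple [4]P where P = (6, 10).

(7, 14)

Double-and-add on 4 = (100)₂. Start with P = (6, 10) for the leading 1-bit.
double: tangent at (6, 10): λ = (3·6² + 7)/(2·10) ≡ 1/1. 1⁻¹ ≡ 1 (mod 19), so λ ≡ 1·1 ≡ 1.
  x = λ² - 6 - 6 = 1 - 12 ≡ 8; y = λ·(6 - 8) - 10 ≡ 7. → (8, 7)
double: tangent at (8, 7): λ = (3·8² + 7)/(2·7) ≡ 9/14. 14⁻¹ ≡ 15 (mod 19) since 14·15 = 210 ≡ 1, so λ ≡ 9·15 ≡ 2.
  x = λ² - 8 - 8 = 4 - 16 ≡ 7; y = λ·(8 - 7) - 7 ≡ 14. → (7, 14)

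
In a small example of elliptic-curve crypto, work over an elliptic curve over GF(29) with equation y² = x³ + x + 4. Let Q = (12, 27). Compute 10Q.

Repeated addition: build up to 10Q.
2Q: tangent at (12, 27): λ = (3·12² + 1)/(2·27) ≡ 27/25. 25⁻¹ ≡ 7 (mod 29) since 25·7 = 175 ≡ 1, so λ ≡ 27·7 ≡ 15.
  x = λ² - 12 - 12 = 225 - 24 ≡ 27; y = λ·(12 - 27) - 27 ≡ 9. → (27, 9)
3Q: (27, 9) + (12, 27). λ = (27 - 9)/(12 - 27) ≡ 18/14 mod 29. 14⁻¹ ≡ 27 (mod 29), so λ ≡ 22.
  x = λ² - 27 - 12 = 484 - 39 ≡ 10; y = λ·(27 - 10) - 9 ≡ 17. → (10, 17)
4Q: (10, 17) + (12, 27). λ = (27 - 17)/(12 - 10) ≡ 10/2 mod 29. 2⁻¹ ≡ 15 (mod 29), so λ ≡ 5.
  x = λ² - 10 - 12 = 25 - 22 ≡ 3; y = λ·(10 - 3) - 17 ≡ 18. → (3, 18)
5Q: (3, 18) + (12, 27). λ = (27 - 18)/(12 - 3) ≡ 9/9 mod 29. 9⁻¹ ≡ 13 (mod 29) since 9·13 = 117 ≡ 1, so λ ≡ 1.
  x = λ² - 3 - 12 = 1 - 15 ≡ 15; y = λ·(3 - 15) - 18 ≡ 28. → (15, 28)
6Q: (15, 28) + (12, 27). λ = (27 - 28)/(12 - 15) ≡ 28/26 mod 29. 26⁻¹ ≡ 19 (mod 29), so λ ≡ 10.
  x = λ² - 15 - 12 = 100 - 27 ≡ 15; y = λ·(15 - 15) - 28 ≡ 1. → (15, 1)
7Q: (15, 1) + (12, 27). λ = (27 - 1)/(12 - 15) ≡ 26/26 mod 29. 26⁻¹ ≡ 19 (mod 29) since 26·19 = 494 ≡ 1, so λ ≡ 1.
  x = λ² - 15 - 12 = 1 - 27 ≡ 3; y = λ·(15 - 3) - 1 ≡ 11. → (3, 11)
8Q: (3, 11) + (12, 27). λ = (27 - 11)/(12 - 3) ≡ 16/9 mod 29. 9⁻¹ ≡ 13 (mod 29) since 9·13 = 117 ≡ 1, so λ ≡ 5.
  x = λ² - 3 - 12 = 25 - 15 ≡ 10; y = λ·(3 - 10) - 11 ≡ 12. → (10, 12)
9Q: (10, 12) + (12, 27). λ = (27 - 12)/(12 - 10) ≡ 15/2 mod 29. 2⁻¹ ≡ 15 (mod 29) since 2·15 = 30 ≡ 1, so λ ≡ 22.
  x = λ² - 10 - 12 = 484 - 22 ≡ 27; y = λ·(10 - 27) - 12 ≡ 20. → (27, 20)
10Q: (27, 20) + (12, 27). λ = (27 - 20)/(12 - 27) ≡ 7/14 mod 29. 14⁻¹ ≡ 27 (mod 29), so λ ≡ 15.
  x = λ² - 27 - 12 = 225 - 39 ≡ 12; y = λ·(27 - 12) - 20 ≡ 2. → (12, 2)

(12, 2)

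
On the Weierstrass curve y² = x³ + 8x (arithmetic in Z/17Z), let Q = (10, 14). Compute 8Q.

(16, 12)

Double-and-add on 8 = (1000)₂. Start with Q = (10, 14) for the leading 1-bit.
double: tangent at (10, 14): λ = (3·10² + 8)/(2·14) ≡ 2/11. 11⁻¹ ≡ 14 (mod 17) since 11·14 = 154 ≡ 1, so λ ≡ 2·14 ≡ 11.
  x = λ² - 10 - 10 = 121 - 20 ≡ 16; y = λ·(10 - 16) - 14 ≡ 5. → (16, 5)
double: tangent at (16, 5): λ = (3·16² + 8)/(2·5) ≡ 11/10. 10⁻¹ ≡ 12 (mod 17), so λ ≡ 11·12 ≡ 13.
  x = λ² - 16 - 16 = 169 - 32 ≡ 1; y = λ·(16 - 1) - 5 ≡ 3. → (1, 3)
double: tangent at (1, 3): λ = (3·1² + 8)/(2·3) ≡ 11/6. 6⁻¹ ≡ 3 (mod 17), so λ ≡ 11·3 ≡ 16.
  x = λ² - 1 - 1 = 256 - 2 ≡ 16; y = λ·(1 - 16) - 3 ≡ 12. → (16, 12)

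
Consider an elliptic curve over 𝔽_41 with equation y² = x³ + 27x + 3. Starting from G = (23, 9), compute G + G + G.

Repeated addition: build up to 3G.
2G: tangent at (23, 9): λ = (3·23² + 27)/(2·9) ≡ 15/18. 18⁻¹ ≡ 16 (mod 41) since 18·16 = 288 ≡ 1, so λ ≡ 15·16 ≡ 35.
  x = λ² - 23 - 23 = 1225 - 46 ≡ 31; y = λ·(23 - 31) - 9 ≡ 39. → (31, 39)
3G: (31, 39) + (23, 9). λ = (9 - 39)/(23 - 31) ≡ 11/33 mod 41. 33⁻¹ ≡ 5 (mod 41), so λ ≡ 14.
  x = λ² - 31 - 23 = 196 - 54 ≡ 19; y = λ·(31 - 19) - 39 ≡ 6. → (19, 6)

(19, 6)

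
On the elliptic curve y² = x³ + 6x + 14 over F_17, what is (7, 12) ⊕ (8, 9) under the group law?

(7, 12) + (8, 9). λ = (9 - 12)/(8 - 7) ≡ 14/1 mod 17. 1⁻¹ ≡ 1 (mod 17), so λ ≡ 14.
  x = λ² - 7 - 8 = 196 - 15 ≡ 11; y = λ·(7 - 11) - 12 ≡ 0. → (11, 0)

(11, 0)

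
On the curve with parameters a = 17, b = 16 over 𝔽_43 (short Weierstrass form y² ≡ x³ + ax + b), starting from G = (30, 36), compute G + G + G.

Repeated addition: build up to 3G.
2G: tangent at (30, 36): λ = (3·30² + 17)/(2·36) ≡ 8/29. 29⁻¹ ≡ 3 (mod 43), so λ ≡ 8·3 ≡ 24.
  x = λ² - 30 - 30 = 576 - 60 ≡ 0; y = λ·(30 - 0) - 36 ≡ 39. → (0, 39)
3G: (0, 39) + (30, 36). λ = (36 - 39)/(30 - 0) ≡ 40/30 mod 43. 30⁻¹ ≡ 33 (mod 43) since 30·33 = 990 ≡ 1, so λ ≡ 30.
  x = λ² - 0 - 30 = 900 - 30 ≡ 10; y = λ·(0 - 10) - 39 ≡ 5. → (10, 5)

(10, 5)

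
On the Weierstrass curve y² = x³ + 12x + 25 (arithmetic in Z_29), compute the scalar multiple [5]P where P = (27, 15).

Repeated addition: build up to 5P.
2P: tangent at (27, 15): λ = (3·27² + 12)/(2·15) ≡ 24/1. 1⁻¹ ≡ 1 (mod 29) since 1·1 = 1 ≡ 1, so λ ≡ 24·1 ≡ 24.
  x = λ² - 27 - 27 = 576 - 54 ≡ 0; y = λ·(27 - 0) - 15 ≡ 24. → (0, 24)
3P: (0, 24) + (27, 15). λ = (15 - 24)/(27 - 0) ≡ 20/27 mod 29. 27⁻¹ ≡ 14 (mod 29), so λ ≡ 19.
  x = λ² - 0 - 27 = 361 - 27 ≡ 15; y = λ·(0 - 15) - 24 ≡ 10. → (15, 10)
4P: (15, 10) + (27, 15). λ = (15 - 10)/(27 - 15) ≡ 5/12 mod 29. 12⁻¹ ≡ 17 (mod 29), so λ ≡ 27.
  x = λ² - 15 - 27 = 729 - 42 ≡ 20; y = λ·(15 - 20) - 10 ≡ 0. → (20, 0)
5P: (20, 0) + (27, 15). λ = (15 - 0)/(27 - 20) ≡ 15/7 mod 29. 7⁻¹ ≡ 25 (mod 29) since 7·25 = 175 ≡ 1, so λ ≡ 27.
  x = λ² - 20 - 27 = 729 - 47 ≡ 15; y = λ·(20 - 15) - 0 ≡ 19. → (15, 19)

(15, 19)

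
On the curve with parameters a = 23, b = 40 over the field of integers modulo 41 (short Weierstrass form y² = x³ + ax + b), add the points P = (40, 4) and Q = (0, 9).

(26, 25)

(40, 4) + (0, 9). λ = (9 - 4)/(0 - 40) ≡ 5/1 mod 41. 1⁻¹ ≡ 1 (mod 41), so λ ≡ 5.
  x = λ² - 40 - 0 = 25 - 40 ≡ 26; y = λ·(40 - 26) - 4 ≡ 25. → (26, 25)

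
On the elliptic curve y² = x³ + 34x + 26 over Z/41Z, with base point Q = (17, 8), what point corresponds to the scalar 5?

(9, 35)

Repeated addition: build up to 5Q.
2Q: tangent at (17, 8): λ = (3·17² + 34)/(2·8) ≡ 40/16. 16⁻¹ ≡ 18 (mod 41) since 16·18 = 288 ≡ 1, so λ ≡ 40·18 ≡ 23.
  x = λ² - 17 - 17 = 529 - 34 ≡ 3; y = λ·(17 - 3) - 8 ≡ 27. → (3, 27)
3Q: (3, 27) + (17, 8). λ = (8 - 27)/(17 - 3) ≡ 22/14 mod 41. 14⁻¹ ≡ 3 (mod 41) since 14·3 = 42 ≡ 1, so λ ≡ 25.
  x = λ² - 3 - 17 = 625 - 20 ≡ 31; y = λ·(3 - 31) - 27 ≡ 11. → (31, 11)
4Q: (31, 11) + (17, 8). λ = (8 - 11)/(17 - 31) ≡ 38/27 mod 41. 27⁻¹ ≡ 38 (mod 41), so λ ≡ 9.
  x = λ² - 31 - 17 = 81 - 48 ≡ 33; y = λ·(31 - 33) - 11 ≡ 12. → (33, 12)
5Q: (33, 12) + (17, 8). λ = (8 - 12)/(17 - 33) ≡ 37/25 mod 41. 25⁻¹ ≡ 23 (mod 41), so λ ≡ 31.
  x = λ² - 33 - 17 = 961 - 50 ≡ 9; y = λ·(33 - 9) - 12 ≡ 35. → (9, 35)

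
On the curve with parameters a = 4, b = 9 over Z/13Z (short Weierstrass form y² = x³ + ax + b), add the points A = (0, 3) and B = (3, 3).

(0, 3) + (3, 3). λ = (3 - 3)/(3 - 0) ≡ 0/3 mod 13. 3⁻¹ ≡ 9 (mod 13) since 3·9 = 27 ≡ 1, so λ ≡ 0.
  x = λ² - 0 - 3 = 0 - 3 ≡ 10; y = λ·(0 - 10) - 3 ≡ 10. → (10, 10)

(10, 10)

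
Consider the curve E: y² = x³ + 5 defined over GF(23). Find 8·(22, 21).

O

Write P = (22, 21).
Double-and-add on 8 = (1000)₂. Start with P = (22, 21) for the leading 1-bit.
double: tangent at (22, 21): λ = (3·22² + 0)/(2·21) ≡ 3/19. 19⁻¹ ≡ 17 (mod 23), so λ ≡ 3·17 ≡ 5.
  x = λ² - 22 - 22 = 25 - 44 ≡ 4; y = λ·(22 - 4) - 21 ≡ 0. → (4, 0)
double: (4, 0) + (4, 0): same x and y₁ ≡ -y₂, so the sum is ∞.
double: ∞ + ∞ = ∞ (identity).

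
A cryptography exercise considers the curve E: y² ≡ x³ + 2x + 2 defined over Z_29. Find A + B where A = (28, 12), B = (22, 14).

(21, 5)

(28, 12) + (22, 14). λ = (14 - 12)/(22 - 28) ≡ 2/23 mod 29. 23⁻¹ ≡ 24 (mod 29) since 23·24 = 552 ≡ 1, so λ ≡ 19.
  x = λ² - 28 - 22 = 361 - 50 ≡ 21; y = λ·(28 - 21) - 12 ≡ 5. → (21, 5)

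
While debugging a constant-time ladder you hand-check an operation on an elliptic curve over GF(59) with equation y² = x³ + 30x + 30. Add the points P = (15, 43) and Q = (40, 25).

(20, 55)

(15, 43) + (40, 25). λ = (25 - 43)/(40 - 15) ≡ 41/25 mod 59. 25⁻¹ ≡ 26 (mod 59), so λ ≡ 4.
  x = λ² - 15 - 40 = 16 - 55 ≡ 20; y = λ·(15 - 20) - 43 ≡ 55. → (20, 55)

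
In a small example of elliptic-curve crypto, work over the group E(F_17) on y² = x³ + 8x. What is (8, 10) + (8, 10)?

(16, 12)

tangent at (8, 10): λ = (3·8² + 8)/(2·10) ≡ 13/3. 3⁻¹ ≡ 6 (mod 17) since 3·6 = 18 ≡ 1, so λ ≡ 13·6 ≡ 10.
  x = λ² - 8 - 8 = 100 - 16 ≡ 16; y = λ·(8 - 16) - 10 ≡ 12. → (16, 12)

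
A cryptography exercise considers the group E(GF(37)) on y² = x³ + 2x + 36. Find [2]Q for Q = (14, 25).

(18, 24)

tangent at (14, 25): λ = (3·14² + 2)/(2·25) ≡ 35/13. 13⁻¹ ≡ 20 (mod 37), so λ ≡ 35·20 ≡ 34.
  x = λ² - 14 - 14 = 1156 - 28 ≡ 18; y = λ·(14 - 18) - 25 ≡ 24. → (18, 24)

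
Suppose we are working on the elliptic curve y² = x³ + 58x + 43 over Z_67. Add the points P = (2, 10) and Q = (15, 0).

(2, 10) + (15, 0). λ = (0 - 10)/(15 - 2) ≡ 57/13 mod 67. 13⁻¹ ≡ 31 (mod 67), so λ ≡ 25.
  x = λ² - 2 - 15 = 625 - 17 ≡ 5; y = λ·(2 - 5) - 10 ≡ 49. → (5, 49)

(5, 49)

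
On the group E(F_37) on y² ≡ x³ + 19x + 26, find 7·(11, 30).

Write Q = (11, 30).
Double-and-add on 7 = (111)₂. Start with Q = (11, 30) for the leading 1-bit.
double: tangent at (11, 30): λ = (3·11² + 19)/(2·30) ≡ 12/23. 23⁻¹ ≡ 29 (mod 37), so λ ≡ 12·29 ≡ 15.
  x = λ² - 11 - 11 = 225 - 22 ≡ 18; y = λ·(11 - 18) - 30 ≡ 13. → (18, 13)
add Q: (18, 13) + (11, 30). λ = (30 - 13)/(11 - 18) ≡ 17/30 mod 37. 30⁻¹ ≡ 21 (mod 37), so λ ≡ 24.
  x = λ² - 18 - 11 = 576 - 29 ≡ 29; y = λ·(18 - 29) - 13 ≡ 19. → (29, 19)
double: tangent at (29, 19): λ = (3·29² + 19)/(2·19) ≡ 26/1. 1⁻¹ ≡ 1 (mod 37), so λ ≡ 26·1 ≡ 26.
  x = λ² - 29 - 29 = 676 - 58 ≡ 26; y = λ·(29 - 26) - 19 ≡ 22. → (26, 22)
add Q: (26, 22) + (11, 30). λ = (30 - 22)/(11 - 26) ≡ 8/22 mod 37. 22⁻¹ ≡ 32 (mod 37), so λ ≡ 34.
  x = λ² - 26 - 11 = 1156 - 37 ≡ 9; y = λ·(26 - 9) - 22 ≡ 1. → (9, 1)

(9, 1)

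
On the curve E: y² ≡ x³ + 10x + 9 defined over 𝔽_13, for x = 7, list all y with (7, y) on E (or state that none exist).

none

x³ + 10x + 9 = 422 ≡ 6 (mod 13).
6 is a non-residue mod 13; no y exists.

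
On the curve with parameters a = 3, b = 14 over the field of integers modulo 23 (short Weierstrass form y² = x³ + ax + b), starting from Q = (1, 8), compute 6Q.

Repeated addition: build up to 6Q.
2Q: tangent at (1, 8): λ = (3·1² + 3)/(2·8) ≡ 6/16. 16⁻¹ ≡ 13 (mod 23) since 16·13 = 208 ≡ 1, so λ ≡ 6·13 ≡ 9.
  x = λ² - 1 - 1 = 81 - 2 ≡ 10; y = λ·(1 - 10) - 8 ≡ 3. → (10, 3)
3Q: (10, 3) + (1, 8). λ = (8 - 3)/(1 - 10) ≡ 5/14 mod 23. 14⁻¹ ≡ 5 (mod 23) since 14·5 = 70 ≡ 1, so λ ≡ 2.
  x = λ² - 10 - 1 = 4 - 11 ≡ 16; y = λ·(10 - 16) - 3 ≡ 8. → (16, 8)
4Q: (16, 8) + (1, 8). λ = (8 - 8)/(1 - 16) ≡ 0/8 mod 23. 8⁻¹ ≡ 3 (mod 23), so λ ≡ 0.
  x = λ² - 16 - 1 = 0 - 17 ≡ 6; y = λ·(16 - 6) - 8 ≡ 15. → (6, 15)
5Q: (6, 15) + (1, 8). λ = (8 - 15)/(1 - 6) ≡ 16/18 mod 23. 18⁻¹ ≡ 9 (mod 23) since 18·9 = 162 ≡ 1, so λ ≡ 6.
  x = λ² - 6 - 1 = 36 - 7 ≡ 6; y = λ·(6 - 6) - 15 ≡ 8. → (6, 8)
6Q: (6, 8) + (1, 8). λ = (8 - 8)/(1 - 6) ≡ 0/18 mod 23. 18⁻¹ ≡ 9 (mod 23), so λ ≡ 0.
  x = λ² - 6 - 1 = 0 - 7 ≡ 16; y = λ·(6 - 16) - 8 ≡ 15. → (16, 15)

(16, 15)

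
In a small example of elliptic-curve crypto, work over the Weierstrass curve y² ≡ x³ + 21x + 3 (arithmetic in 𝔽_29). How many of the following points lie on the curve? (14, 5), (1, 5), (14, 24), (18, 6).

(14, 5): 5² ≡ 25, rhs ≡ 25 → on.
(1, 5): 5² ≡ 25, rhs ≡ 25 → on.
(14, 24): 24² ≡ 25, rhs ≡ 25 → on.
(18, 6): 6² ≡ 7, rhs ≡ 7 → on.

4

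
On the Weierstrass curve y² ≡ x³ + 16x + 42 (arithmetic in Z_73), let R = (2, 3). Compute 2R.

tangent at (2, 3): λ = (3·2² + 16)/(2·3) ≡ 28/6. 6⁻¹ ≡ 61 (mod 73), so λ ≡ 28·61 ≡ 29.
  x = λ² - 2 - 2 = 841 - 4 ≡ 34; y = λ·(2 - 34) - 3 ≡ 18. → (34, 18)

(34, 18)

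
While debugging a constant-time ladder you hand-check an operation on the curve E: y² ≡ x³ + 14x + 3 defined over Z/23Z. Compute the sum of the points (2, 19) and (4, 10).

(20, 16)

(2, 19) + (4, 10). λ = (10 - 19)/(4 - 2) ≡ 14/2 mod 23. 2⁻¹ ≡ 12 (mod 23) since 2·12 = 24 ≡ 1, so λ ≡ 7.
  x = λ² - 2 - 4 = 49 - 6 ≡ 20; y = λ·(2 - 20) - 19 ≡ 16. → (20, 16)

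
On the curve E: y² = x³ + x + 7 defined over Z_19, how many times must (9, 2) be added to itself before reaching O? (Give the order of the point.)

9

2P: tangent at (9, 2): λ = (3·9² + 1)/(2·2) ≡ 16/4. 4⁻¹ ≡ 5 (mod 19), so λ ≡ 16·5 ≡ 4.
  x = λ² - 9 - 9 = 16 - 18 ≡ 17; y = λ·(9 - 17) - 2 ≡ 4. → (17, 4)
3P: (17, 4) + (9, 2). λ = (2 - 4)/(9 - 17) ≡ 17/11 mod 19. 11⁻¹ ≡ 7 (mod 19) since 11·7 = 77 ≡ 1, so λ ≡ 5.
  x = λ² - 17 - 9 = 25 - 26 ≡ 18; y = λ·(17 - 18) - 4 ≡ 10. → (18, 10)
4P: (18, 10) + (9, 2). λ = (2 - 10)/(9 - 18) ≡ 11/10 mod 19. 10⁻¹ ≡ 2 (mod 19), so λ ≡ 3.
  x = λ² - 18 - 9 = 9 - 27 ≡ 1; y = λ·(18 - 1) - 10 ≡ 3. → (1, 3)
5P: (1, 3) + (9, 2). λ = (2 - 3)/(9 - 1) ≡ 18/8 mod 19. 8⁻¹ ≡ 12 (mod 19), so λ ≡ 7.
  x = λ² - 1 - 9 = 49 - 10 ≡ 1; y = λ·(1 - 1) - 3 ≡ 16. → (1, 16)
6P: (1, 16) + (9, 2). λ = (2 - 16)/(9 - 1) ≡ 5/8 mod 19. 8⁻¹ ≡ 12 (mod 19), so λ ≡ 3.
  x = λ² - 1 - 9 = 9 - 10 ≡ 18; y = λ·(1 - 18) - 16 ≡ 9. → (18, 9)
7P: (18, 9) + (9, 2). λ = (2 - 9)/(9 - 18) ≡ 12/10 mod 19. 10⁻¹ ≡ 2 (mod 19), so λ ≡ 5.
  x = λ² - 18 - 9 = 25 - 27 ≡ 17; y = λ·(18 - 17) - 9 ≡ 15. → (17, 15)
8P: (17, 15) + (9, 2). λ = (2 - 15)/(9 - 17) ≡ 6/11 mod 19. 11⁻¹ ≡ 7 (mod 19), so λ ≡ 4.
  x = λ² - 17 - 9 = 16 - 26 ≡ 9; y = λ·(17 - 9) - 15 ≡ 17. → (9, 17)
9P: (9, 17) + (9, 2): same x and y₁ ≡ -y₂, so the sum is O.
9P = O, so the order is 9.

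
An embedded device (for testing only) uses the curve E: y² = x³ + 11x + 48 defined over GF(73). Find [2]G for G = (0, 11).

tangent at (0, 11): λ = (3·0² + 11)/(2·11) ≡ 11/22. 22⁻¹ ≡ 10 (mod 73), so λ ≡ 11·10 ≡ 37.
  x = λ² - 0 - 0 = 1369 - 0 ≡ 55; y = λ·(0 - 55) - 11 ≡ 71. → (55, 71)

(55, 71)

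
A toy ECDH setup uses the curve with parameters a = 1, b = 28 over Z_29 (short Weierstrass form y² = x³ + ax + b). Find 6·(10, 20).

O

Write P = (10, 20).
Repeated addition: build up to 6P.
2P: tangent at (10, 20): λ = (3·10² + 1)/(2·20) ≡ 11/11. 11⁻¹ ≡ 8 (mod 29) since 11·8 = 88 ≡ 1, so λ ≡ 11·8 ≡ 1.
  x = λ² - 10 - 10 = 1 - 20 ≡ 10; y = λ·(10 - 10) - 20 ≡ 9. → (10, 9)
3P: (10, 9) + (10, 20): same x and y₁ ≡ -y₂, so the sum is the point at infinity.
4P: the point at infinity + (10, 20) = (10, 20) (identity).
5P: tangent at (10, 20): λ = (3·10² + 1)/(2·20) ≡ 11/11. 11⁻¹ ≡ 8 (mod 29) since 11·8 = 88 ≡ 1, so λ ≡ 11·8 ≡ 1.
  x = λ² - 10 - 10 = 1 - 20 ≡ 10; y = λ·(10 - 10) - 20 ≡ 9. → (10, 9)
6P: (10, 9) + (10, 20): same x and y₁ ≡ -y₂, so the sum is the point at infinity.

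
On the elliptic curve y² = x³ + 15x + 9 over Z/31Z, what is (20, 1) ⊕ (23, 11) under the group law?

(6, 25)

(20, 1) + (23, 11). λ = (11 - 1)/(23 - 20) ≡ 10/3 mod 31. 3⁻¹ ≡ 21 (mod 31) since 3·21 = 63 ≡ 1, so λ ≡ 24.
  x = λ² - 20 - 23 = 576 - 43 ≡ 6; y = λ·(20 - 6) - 1 ≡ 25. → (6, 25)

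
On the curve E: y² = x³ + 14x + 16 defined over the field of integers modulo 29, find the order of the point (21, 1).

2P: tangent at (21, 1): λ = (3·21² + 14)/(2·1) ≡ 3/2. 2⁻¹ ≡ 15 (mod 29), so λ ≡ 3·15 ≡ 16.
  x = λ² - 21 - 21 = 256 - 42 ≡ 11; y = λ·(21 - 11) - 1 ≡ 14. → (11, 14)
3P: (11, 14) + (21, 1). λ = (1 - 14)/(21 - 11) ≡ 16/10 mod 29. 10⁻¹ ≡ 3 (mod 29), so λ ≡ 19.
  x = λ² - 11 - 21 = 361 - 32 ≡ 10; y = λ·(11 - 10) - 14 ≡ 5. → (10, 5)
4P: (10, 5) + (21, 1). λ = (1 - 5)/(21 - 10) ≡ 25/11 mod 29. 11⁻¹ ≡ 8 (mod 29) since 11·8 = 88 ≡ 1, so λ ≡ 26.
  x = λ² - 10 - 21 = 676 - 31 ≡ 7; y = λ·(10 - 7) - 5 ≡ 15. → (7, 15)
5P: (7, 15) + (21, 1). λ = (1 - 15)/(21 - 7) ≡ 15/14 mod 29. 14⁻¹ ≡ 27 (mod 29) since 14·27 = 378 ≡ 1, so λ ≡ 28.
  x = λ² - 7 - 21 = 784 - 28 ≡ 2; y = λ·(7 - 2) - 15 ≡ 9. → (2, 9)
6P: (2, 9) + (21, 1). λ = (1 - 9)/(21 - 2) ≡ 21/19 mod 29. 19⁻¹ ≡ 26 (mod 29), so λ ≡ 24.
  x = λ² - 2 - 21 = 576 - 23 ≡ 2; y = λ·(2 - 2) - 9 ≡ 20. → (2, 20)
7P: (2, 20) + (21, 1). λ = (1 - 20)/(21 - 2) ≡ 10/19 mod 29. 19⁻¹ ≡ 26 (mod 29), so λ ≡ 28.
  x = λ² - 2 - 21 = 784 - 23 ≡ 7; y = λ·(2 - 7) - 20 ≡ 14. → (7, 14)
8P: (7, 14) + (21, 1). λ = (1 - 14)/(21 - 7) ≡ 16/14 mod 29. 14⁻¹ ≡ 27 (mod 29), so λ ≡ 26.
  x = λ² - 7 - 21 = 676 - 28 ≡ 10; y = λ·(7 - 10) - 14 ≡ 24. → (10, 24)
9P: (10, 24) + (21, 1). λ = (1 - 24)/(21 - 10) ≡ 6/11 mod 29. 11⁻¹ ≡ 8 (mod 29), so λ ≡ 19.
  x = λ² - 10 - 21 = 361 - 31 ≡ 11; y = λ·(10 - 11) - 24 ≡ 15. → (11, 15)
10P: (11, 15) + (21, 1). λ = (1 - 15)/(21 - 11) ≡ 15/10 mod 29. 10⁻¹ ≡ 3 (mod 29), so λ ≡ 16.
  x = λ² - 11 - 21 = 256 - 32 ≡ 21; y = λ·(11 - 21) - 15 ≡ 28. → (21, 28)
11P: (21, 28) + (21, 1): same x and y₁ ≡ -y₂, so the sum is 𝒪.
11P = 𝒪, so the order is 11.

11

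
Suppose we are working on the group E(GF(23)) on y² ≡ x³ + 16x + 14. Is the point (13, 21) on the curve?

y² = 21² ≡ 4; x³ + 16x + 14 = 2419 ≡ 4 (mod 23). 4 = 4.

yes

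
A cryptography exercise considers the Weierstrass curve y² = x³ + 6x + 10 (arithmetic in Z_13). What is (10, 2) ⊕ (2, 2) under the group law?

(10, 2) + (2, 2). λ = (2 - 2)/(2 - 10) ≡ 0/5 mod 13. 5⁻¹ ≡ 8 (mod 13) since 5·8 = 40 ≡ 1, so λ ≡ 0.
  x = λ² - 10 - 2 = 0 - 12 ≡ 1; y = λ·(10 - 1) - 2 ≡ 11. → (1, 11)

(1, 11)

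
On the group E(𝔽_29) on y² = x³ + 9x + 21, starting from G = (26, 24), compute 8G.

Repeated addition: build up to 8G.
2G: tangent at (26, 24): λ = (3·26² + 9)/(2·24) ≡ 7/19. 19⁻¹ ≡ 26 (mod 29) since 19·26 = 494 ≡ 1, so λ ≡ 7·26 ≡ 8.
  x = λ² - 26 - 26 = 64 - 52 ≡ 12; y = λ·(26 - 12) - 24 ≡ 1. → (12, 1)
3G: (12, 1) + (26, 24). λ = (24 - 1)/(26 - 12) ≡ 23/14 mod 29. 14⁻¹ ≡ 27 (mod 29), so λ ≡ 12.
  x = λ² - 12 - 26 = 144 - 38 ≡ 19; y = λ·(12 - 19) - 1 ≡ 2. → (19, 2)
4G: (19, 2) + (26, 24). λ = (24 - 2)/(26 - 19) ≡ 22/7 mod 29. 7⁻¹ ≡ 25 (mod 29), so λ ≡ 28.
  x = λ² - 19 - 26 = 784 - 45 ≡ 14; y = λ·(19 - 14) - 2 ≡ 22. → (14, 22)
5G: (14, 22) + (26, 24). λ = (24 - 22)/(26 - 14) ≡ 2/12 mod 29. 12⁻¹ ≡ 17 (mod 29), so λ ≡ 5.
  x = λ² - 14 - 26 = 25 - 40 ≡ 14; y = λ·(14 - 14) - 22 ≡ 7. → (14, 7)
6G: (14, 7) + (26, 24). λ = (24 - 7)/(26 - 14) ≡ 17/12 mod 29. 12⁻¹ ≡ 17 (mod 29), so λ ≡ 28.
  x = λ² - 14 - 26 = 784 - 40 ≡ 19; y = λ·(14 - 19) - 7 ≡ 27. → (19, 27)
7G: (19, 27) + (26, 24). λ = (24 - 27)/(26 - 19) ≡ 26/7 mod 29. 7⁻¹ ≡ 25 (mod 29) since 7·25 = 175 ≡ 1, so λ ≡ 12.
  x = λ² - 19 - 26 = 144 - 45 ≡ 12; y = λ·(19 - 12) - 27 ≡ 28. → (12, 28)
8G: (12, 28) + (26, 24). λ = (24 - 28)/(26 - 12) ≡ 25/14 mod 29. 14⁻¹ ≡ 27 (mod 29) since 14·27 = 378 ≡ 1, so λ ≡ 8.
  x = λ² - 12 - 26 = 64 - 38 ≡ 26; y = λ·(12 - 26) - 28 ≡ 5. → (26, 5)

(26, 5)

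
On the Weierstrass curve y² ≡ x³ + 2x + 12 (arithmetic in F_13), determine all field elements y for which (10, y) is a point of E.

x³ + 2x + 12 = 1032 ≡ 5 (mod 13).
5 is a non-residue mod 13; no y exists.

none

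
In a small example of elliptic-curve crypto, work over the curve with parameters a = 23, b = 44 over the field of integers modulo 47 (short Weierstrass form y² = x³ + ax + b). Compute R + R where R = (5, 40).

tangent at (5, 40): λ = (3·5² + 23)/(2·40) ≡ 4/33. 33⁻¹ ≡ 10 (mod 47) since 33·10 = 330 ≡ 1, so λ ≡ 4·10 ≡ 40.
  x = λ² - 5 - 5 = 1600 - 10 ≡ 39; y = λ·(5 - 39) - 40 ≡ 10. → (39, 10)

(39, 10)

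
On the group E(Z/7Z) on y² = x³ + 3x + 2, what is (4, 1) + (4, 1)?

tangent at (4, 1): λ = (3·4² + 3)/(2·1) ≡ 2/2. 2⁻¹ ≡ 4 (mod 7) since 2·4 = 8 ≡ 1, so λ ≡ 2·4 ≡ 1.
  x = λ² - 4 - 4 = 1 - 8 ≡ 0; y = λ·(4 - 0) - 1 ≡ 3. → (0, 3)

(0, 3)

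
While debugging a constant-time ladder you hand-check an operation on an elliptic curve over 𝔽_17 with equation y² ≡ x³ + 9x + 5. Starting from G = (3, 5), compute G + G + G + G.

(1, 10)

Double-and-add on 4 = (100)₂. Start with G = (3, 5) for the leading 1-bit.
double: tangent at (3, 5): λ = (3·3² + 9)/(2·5) ≡ 2/10. 10⁻¹ ≡ 12 (mod 17), so λ ≡ 2·12 ≡ 7.
  x = λ² - 3 - 3 = 49 - 6 ≡ 9; y = λ·(3 - 9) - 5 ≡ 4. → (9, 4)
double: tangent at (9, 4): λ = (3·9² + 9)/(2·4) ≡ 14/8. 8⁻¹ ≡ 15 (mod 17), so λ ≡ 14·15 ≡ 6.
  x = λ² - 9 - 9 = 36 - 18 ≡ 1; y = λ·(9 - 1) - 4 ≡ 10. → (1, 10)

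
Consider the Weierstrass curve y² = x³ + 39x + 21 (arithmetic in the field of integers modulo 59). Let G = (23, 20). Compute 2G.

tangent at (23, 20): λ = (3·23² + 39)/(2·20) ≡ 33/40. 40⁻¹ ≡ 31 (mod 59), so λ ≡ 33·31 ≡ 20.
  x = λ² - 23 - 23 = 400 - 46 ≡ 0; y = λ·(23 - 0) - 20 ≡ 27. → (0, 27)

(0, 27)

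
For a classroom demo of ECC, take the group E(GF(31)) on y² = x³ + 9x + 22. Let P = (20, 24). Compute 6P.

(26, 21)

Double-and-add on 6 = (110)₂. Start with P = (20, 24) for the leading 1-bit.
double: tangent at (20, 24): λ = (3·20² + 9)/(2·24) ≡ 0/17. 17⁻¹ ≡ 11 (mod 31) since 17·11 = 187 ≡ 1, so λ ≡ 0·11 ≡ 0.
  x = λ² - 20 - 20 = 0 - 40 ≡ 22; y = λ·(20 - 22) - 24 ≡ 7. → (22, 7)
add P: (22, 7) + (20, 24). λ = (24 - 7)/(20 - 22) ≡ 17/29 mod 31. 29⁻¹ ≡ 15 (mod 31) since 29·15 = 435 ≡ 1, so λ ≡ 7.
  x = λ² - 22 - 20 = 49 - 42 ≡ 7; y = λ·(22 - 7) - 7 ≡ 5. → (7, 5)
double: tangent at (7, 5): λ = (3·7² + 9)/(2·5) ≡ 1/10. 10⁻¹ ≡ 28 (mod 31), so λ ≡ 1·28 ≡ 28.
  x = λ² - 7 - 7 = 784 - 14 ≡ 26; y = λ·(7 - 26) - 5 ≡ 21. → (26, 21)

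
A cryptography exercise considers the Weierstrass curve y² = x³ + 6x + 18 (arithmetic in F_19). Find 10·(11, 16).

(11, 3)

Write P = (11, 16).
Repeated addition: build up to 10P.
2P: tangent at (11, 16): λ = (3·11² + 6)/(2·16) ≡ 8/13. 13⁻¹ ≡ 3 (mod 19), so λ ≡ 8·3 ≡ 5.
  x = λ² - 11 - 11 = 25 - 22 ≡ 3; y = λ·(11 - 3) - 16 ≡ 5. → (3, 5)
3P: (3, 5) + (11, 16). λ = (16 - 5)/(11 - 3) ≡ 11/8 mod 19. 8⁻¹ ≡ 12 (mod 19), so λ ≡ 18.
  x = λ² - 3 - 11 = 324 - 14 ≡ 6; y = λ·(3 - 6) - 5 ≡ 17. → (6, 17)
4P: (6, 17) + (11, 16). λ = (16 - 17)/(11 - 6) ≡ 18/5 mod 19. 5⁻¹ ≡ 4 (mod 19) since 5·4 = 20 ≡ 1, so λ ≡ 15.
  x = λ² - 6 - 11 = 225 - 17 ≡ 18; y = λ·(6 - 18) - 17 ≡ 12. → (18, 12)
5P: (18, 12) + (11, 16). λ = (16 - 12)/(11 - 18) ≡ 4/12 mod 19. 12⁻¹ ≡ 8 (mod 19) since 12·8 = 96 ≡ 1, so λ ≡ 13.
  x = λ² - 18 - 11 = 169 - 29 ≡ 7; y = λ·(18 - 7) - 12 ≡ 17. → (7, 17)
6P: (7, 17) + (11, 16). λ = (16 - 17)/(11 - 7) ≡ 18/4 mod 19. 4⁻¹ ≡ 5 (mod 19), so λ ≡ 14.
  x = λ² - 7 - 11 = 196 - 18 ≡ 7; y = λ·(7 - 7) - 17 ≡ 2. → (7, 2)
7P: (7, 2) + (11, 16). λ = (16 - 2)/(11 - 7) ≡ 14/4 mod 19. 4⁻¹ ≡ 5 (mod 19) since 4·5 = 20 ≡ 1, so λ ≡ 13.
  x = λ² - 7 - 11 = 169 - 18 ≡ 18; y = λ·(7 - 18) - 2 ≡ 7. → (18, 7)
8P: (18, 7) + (11, 16). λ = (16 - 7)/(11 - 18) ≡ 9/12 mod 19. 12⁻¹ ≡ 8 (mod 19) since 12·8 = 96 ≡ 1, so λ ≡ 15.
  x = λ² - 18 - 11 = 225 - 29 ≡ 6; y = λ·(18 - 6) - 7 ≡ 2. → (6, 2)
9P: (6, 2) + (11, 16). λ = (16 - 2)/(11 - 6) ≡ 14/5 mod 19. 5⁻¹ ≡ 4 (mod 19) since 5·4 = 20 ≡ 1, so λ ≡ 18.
  x = λ² - 6 - 11 = 324 - 17 ≡ 3; y = λ·(6 - 3) - 2 ≡ 14. → (3, 14)
10P: (3, 14) + (11, 16). λ = (16 - 14)/(11 - 3) ≡ 2/8 mod 19. 8⁻¹ ≡ 12 (mod 19) since 8·12 = 96 ≡ 1, so λ ≡ 5.
  x = λ² - 3 - 11 = 25 - 14 ≡ 11; y = λ·(3 - 11) - 14 ≡ 3. → (11, 3)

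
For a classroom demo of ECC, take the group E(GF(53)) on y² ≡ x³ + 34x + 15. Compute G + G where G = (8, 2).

(36, 6)

tangent at (8, 2): λ = (3·8² + 34)/(2·2) ≡ 14/4. 4⁻¹ ≡ 40 (mod 53), so λ ≡ 14·40 ≡ 30.
  x = λ² - 8 - 8 = 900 - 16 ≡ 36; y = λ·(8 - 36) - 2 ≡ 6. → (36, 6)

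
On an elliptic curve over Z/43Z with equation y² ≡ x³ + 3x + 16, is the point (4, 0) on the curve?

no

y² = 0² ≡ 0; x³ + 3x + 16 = 92 ≡ 6 (mod 43). 0 ≠ 6.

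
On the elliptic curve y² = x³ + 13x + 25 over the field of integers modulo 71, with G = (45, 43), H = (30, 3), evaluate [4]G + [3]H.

O

First 4G:
Repeated addition: build up to 4G.
2G: tangent at (45, 43): λ = (3·45² + 13)/(2·43) ≡ 53/15. 15⁻¹ ≡ 19 (mod 71) since 15·19 = 285 ≡ 1, so λ ≡ 53·19 ≡ 13.
  x = λ² - 45 - 45 = 169 - 90 ≡ 8; y = λ·(45 - 8) - 43 ≡ 12. → (8, 12)
3G: (8, 12) + (45, 43). λ = (43 - 12)/(45 - 8) ≡ 31/37 mod 71. 37⁻¹ ≡ 48 (mod 71), so λ ≡ 68.
  x = λ² - 8 - 45 = 4624 - 53 ≡ 27; y = λ·(8 - 27) - 12 ≡ 45. → (27, 45)
4G: (27, 45) + (45, 43). λ = (43 - 45)/(45 - 27) ≡ 69/18 mod 71. 18⁻¹ ≡ 4 (mod 71), so λ ≡ 63.
  x = λ² - 27 - 45 = 3969 - 72 ≡ 63; y = λ·(27 - 63) - 45 ≡ 30. → (63, 30)
4G = (63, 30).
Next 3H:
Repeated addition: build up to 3H.
2H: tangent at (30, 3): λ = (3·30² + 13)/(2·3) ≡ 15/6. 6⁻¹ ≡ 12 (mod 71), so λ ≡ 15·12 ≡ 38.
  x = λ² - 30 - 30 = 1444 - 60 ≡ 35; y = λ·(30 - 35) - 3 ≡ 20. → (35, 20)
3H: (35, 20) + (30, 3). λ = (3 - 20)/(30 - 35) ≡ 54/66 mod 71. 66⁻¹ ≡ 14 (mod 71) since 66·14 = 924 ≡ 1, so λ ≡ 46.
  x = λ² - 35 - 30 = 2116 - 65 ≡ 63; y = λ·(35 - 63) - 20 ≡ 41. → (63, 41)
3H = (63, 41).
Finally 4G + 3H:
(63, 30) + (63, 41): same x and y₁ ≡ -y₂, so the sum is ∞.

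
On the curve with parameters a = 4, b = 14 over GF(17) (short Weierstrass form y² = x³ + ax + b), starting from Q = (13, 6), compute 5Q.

(3, 6)

Double-and-add on 5 = (101)₂. Start with Q = (13, 6) for the leading 1-bit.
double: tangent at (13, 6): λ = (3·13² + 4)/(2·6) ≡ 1/12. 12⁻¹ ≡ 10 (mod 17) since 12·10 = 120 ≡ 1, so λ ≡ 1·10 ≡ 10.
  x = λ² - 13 - 13 = 100 - 26 ≡ 6; y = λ·(13 - 6) - 6 ≡ 13. → (6, 13)
double: tangent at (6, 13): λ = (3·6² + 4)/(2·13) ≡ 10/9. 9⁻¹ ≡ 2 (mod 17) since 9·2 = 18 ≡ 1, so λ ≡ 10·2 ≡ 3.
  x = λ² - 6 - 6 = 9 - 12 ≡ 14; y = λ·(6 - 14) - 13 ≡ 14. → (14, 14)
add Q: (14, 14) + (13, 6). λ = (6 - 14)/(13 - 14) ≡ 9/16 mod 17. 16⁻¹ ≡ 16 (mod 17) since 16·16 = 256 ≡ 1, so λ ≡ 8.
  x = λ² - 14 - 13 = 64 - 27 ≡ 3; y = λ·(14 - 3) - 14 ≡ 6. → (3, 6)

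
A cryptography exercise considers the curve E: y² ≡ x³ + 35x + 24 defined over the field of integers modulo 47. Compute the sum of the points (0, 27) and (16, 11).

(32, 5)

(0, 27) + (16, 11). λ = (11 - 27)/(16 - 0) ≡ 31/16 mod 47. 16⁻¹ ≡ 3 (mod 47), so λ ≡ 46.
  x = λ² - 0 - 16 = 2116 - 16 ≡ 32; y = λ·(0 - 32) - 27 ≡ 5. → (32, 5)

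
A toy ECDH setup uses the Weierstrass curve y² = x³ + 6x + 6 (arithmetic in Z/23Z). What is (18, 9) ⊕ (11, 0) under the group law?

(21, 20)

(18, 9) + (11, 0). λ = (0 - 9)/(11 - 18) ≡ 14/16 mod 23. 16⁻¹ ≡ 13 (mod 23) since 16·13 = 208 ≡ 1, so λ ≡ 21.
  x = λ² - 18 - 11 = 441 - 29 ≡ 21; y = λ·(18 - 21) - 9 ≡ 20. → (21, 20)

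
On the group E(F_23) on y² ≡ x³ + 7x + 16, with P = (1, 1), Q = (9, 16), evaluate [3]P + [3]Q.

(13, 21)

First 3P:
Repeated addition: build up to 3P.
2P: tangent at (1, 1): λ = (3·1² + 7)/(2·1) ≡ 10/2. 2⁻¹ ≡ 12 (mod 23), so λ ≡ 10·12 ≡ 5.
  x = λ² - 1 - 1 = 25 - 2 ≡ 0; y = λ·(1 - 0) - 1 ≡ 4. → (0, 4)
3P: (0, 4) + (1, 1). λ = (1 - 4)/(1 - 0) ≡ 20/1 mod 23. 1⁻¹ ≡ 1 (mod 23) since 1·1 = 1 ≡ 1, so λ ≡ 20.
  x = λ² - 0 - 1 = 400 - 1 ≡ 8; y = λ·(0 - 8) - 4 ≡ 20. → (8, 20)
3P = (8, 20).
Next 3Q:
Repeated addition: build up to 3Q.
2Q: tangent at (9, 16): λ = (3·9² + 7)/(2·16) ≡ 20/9. 9⁻¹ ≡ 18 (mod 23), so λ ≡ 20·18 ≡ 15.
  x = λ² - 9 - 9 = 225 - 18 ≡ 0; y = λ·(9 - 0) - 16 ≡ 4. → (0, 4)
3Q: (0, 4) + (9, 16). λ = (16 - 4)/(9 - 0) ≡ 12/9 mod 23. 9⁻¹ ≡ 18 (mod 23), so λ ≡ 9.
  x = λ² - 0 - 9 = 81 - 9 ≡ 3; y = λ·(0 - 3) - 4 ≡ 15. → (3, 15)
3Q = (3, 15).
Finally 3P + 3Q:
(8, 20) + (3, 15). λ = (15 - 20)/(3 - 8) ≡ 18/18 mod 23. 18⁻¹ ≡ 9 (mod 23) since 18·9 = 162 ≡ 1, so λ ≡ 1.
  x = λ² - 8 - 3 = 1 - 11 ≡ 13; y = λ·(8 - 13) - 20 ≡ 21. → (13, 21)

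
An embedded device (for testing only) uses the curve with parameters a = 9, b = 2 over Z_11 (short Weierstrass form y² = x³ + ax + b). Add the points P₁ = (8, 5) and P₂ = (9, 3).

(9, 8)

(8, 5) + (9, 3). λ = (3 - 5)/(9 - 8) ≡ 9/1 mod 11. 1⁻¹ ≡ 1 (mod 11), so λ ≡ 9.
  x = λ² - 8 - 9 = 81 - 17 ≡ 9; y = λ·(8 - 9) - 5 ≡ 8. → (9, 8)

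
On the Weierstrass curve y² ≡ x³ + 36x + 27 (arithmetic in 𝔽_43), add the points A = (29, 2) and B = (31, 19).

(23, 6)

(29, 2) + (31, 19). λ = (19 - 2)/(31 - 29) ≡ 17/2 mod 43. 2⁻¹ ≡ 22 (mod 43) since 2·22 = 44 ≡ 1, so λ ≡ 30.
  x = λ² - 29 - 31 = 900 - 60 ≡ 23; y = λ·(29 - 23) - 2 ≡ 6. → (23, 6)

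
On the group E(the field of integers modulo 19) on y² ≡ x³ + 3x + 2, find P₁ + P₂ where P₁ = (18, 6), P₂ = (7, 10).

(18, 6) + (7, 10). λ = (10 - 6)/(7 - 18) ≡ 4/8 mod 19. 8⁻¹ ≡ 12 (mod 19), so λ ≡ 10.
  x = λ² - 18 - 7 = 100 - 25 ≡ 18; y = λ·(18 - 18) - 6 ≡ 13. → (18, 13)

(18, 13)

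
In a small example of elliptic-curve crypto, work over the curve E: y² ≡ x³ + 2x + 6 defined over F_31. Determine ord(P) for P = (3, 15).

9

2P: tangent at (3, 15): λ = (3·3² + 2)/(2·15) ≡ 29/30. 30⁻¹ ≡ 30 (mod 31) since 30·30 = 900 ≡ 1, so λ ≡ 29·30 ≡ 2.
  x = λ² - 3 - 3 = 4 - 6 ≡ 29; y = λ·(3 - 29) - 15 ≡ 26. → (29, 26)
3P: (29, 26) + (3, 15). λ = (15 - 26)/(3 - 29) ≡ 20/5 mod 31. 5⁻¹ ≡ 25 (mod 31), so λ ≡ 4.
  x = λ² - 29 - 3 = 16 - 32 ≡ 15; y = λ·(29 - 15) - 26 ≡ 30. → (15, 30)
4P: (15, 30) + (3, 15). λ = (15 - 30)/(3 - 15) ≡ 16/19 mod 31. 19⁻¹ ≡ 18 (mod 31), so λ ≡ 9.
  x = λ² - 15 - 3 = 81 - 18 ≡ 1; y = λ·(15 - 1) - 30 ≡ 3. → (1, 3)
5P: (1, 3) + (3, 15). λ = (15 - 3)/(3 - 1) ≡ 12/2 mod 31. 2⁻¹ ≡ 16 (mod 31), so λ ≡ 6.
  x = λ² - 1 - 3 = 36 - 4 ≡ 1; y = λ·(1 - 1) - 3 ≡ 28. → (1, 28)
6P: (1, 28) + (3, 15). λ = (15 - 28)/(3 - 1) ≡ 18/2 mod 31. 2⁻¹ ≡ 16 (mod 31) since 2·16 = 32 ≡ 1, so λ ≡ 9.
  x = λ² - 1 - 3 = 81 - 4 ≡ 15; y = λ·(1 - 15) - 28 ≡ 1. → (15, 1)
7P: (15, 1) + (3, 15). λ = (15 - 1)/(3 - 15) ≡ 14/19 mod 31. 19⁻¹ ≡ 18 (mod 31) since 19·18 = 342 ≡ 1, so λ ≡ 4.
  x = λ² - 15 - 3 = 16 - 18 ≡ 29; y = λ·(15 - 29) - 1 ≡ 5. → (29, 5)
8P: (29, 5) + (3, 15). λ = (15 - 5)/(3 - 29) ≡ 10/5 mod 31. 5⁻¹ ≡ 25 (mod 31), so λ ≡ 2.
  x = λ² - 29 - 3 = 4 - 32 ≡ 3; y = λ·(29 - 3) - 5 ≡ 16. → (3, 16)
9P: (3, 16) + (3, 15): same x and y₁ ≡ -y₂, so the sum is 𝒪.
9P = 𝒪, so the order is 9.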